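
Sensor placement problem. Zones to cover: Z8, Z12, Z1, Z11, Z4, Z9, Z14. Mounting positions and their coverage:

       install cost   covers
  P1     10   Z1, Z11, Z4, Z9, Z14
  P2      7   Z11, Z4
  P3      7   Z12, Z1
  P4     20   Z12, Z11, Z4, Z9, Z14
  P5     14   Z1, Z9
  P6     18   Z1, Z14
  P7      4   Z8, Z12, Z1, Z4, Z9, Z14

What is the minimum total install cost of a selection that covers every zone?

P2, P7 cover every zone at install cost 7 + 4 = 11.
Any cover uses at least 2 sensor positions; among all covering selections none totals below 11.

11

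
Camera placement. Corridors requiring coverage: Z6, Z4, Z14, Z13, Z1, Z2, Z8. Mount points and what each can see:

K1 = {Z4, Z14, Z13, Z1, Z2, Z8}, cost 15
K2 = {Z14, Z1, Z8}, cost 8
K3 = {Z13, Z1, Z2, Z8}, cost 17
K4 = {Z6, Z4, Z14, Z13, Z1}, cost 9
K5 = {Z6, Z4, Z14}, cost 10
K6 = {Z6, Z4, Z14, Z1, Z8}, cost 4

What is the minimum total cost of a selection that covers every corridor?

K1, K6 cover every corridor at cost 15 + 4 = 19.
Any cover uses at least 2 camera mounts; among all covering selections none totals below 19.

19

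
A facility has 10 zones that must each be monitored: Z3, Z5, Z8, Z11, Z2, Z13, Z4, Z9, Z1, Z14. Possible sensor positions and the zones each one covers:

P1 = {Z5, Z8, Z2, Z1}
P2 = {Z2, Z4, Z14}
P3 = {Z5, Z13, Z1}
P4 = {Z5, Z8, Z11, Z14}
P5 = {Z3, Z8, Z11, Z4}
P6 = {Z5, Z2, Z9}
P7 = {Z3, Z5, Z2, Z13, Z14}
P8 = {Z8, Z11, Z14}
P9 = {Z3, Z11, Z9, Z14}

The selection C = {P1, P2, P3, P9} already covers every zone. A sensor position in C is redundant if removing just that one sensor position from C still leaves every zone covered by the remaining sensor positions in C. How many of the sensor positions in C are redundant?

Drop P1: Z8 uncovered — not redundant.
Drop P2: Z4 uncovered — not redundant.
Drop P3: Z13 uncovered — not redundant.
Drop P9: Z3, Z11, Z9 uncovered — not redundant.
None of the sensor positions in C is redundant.

0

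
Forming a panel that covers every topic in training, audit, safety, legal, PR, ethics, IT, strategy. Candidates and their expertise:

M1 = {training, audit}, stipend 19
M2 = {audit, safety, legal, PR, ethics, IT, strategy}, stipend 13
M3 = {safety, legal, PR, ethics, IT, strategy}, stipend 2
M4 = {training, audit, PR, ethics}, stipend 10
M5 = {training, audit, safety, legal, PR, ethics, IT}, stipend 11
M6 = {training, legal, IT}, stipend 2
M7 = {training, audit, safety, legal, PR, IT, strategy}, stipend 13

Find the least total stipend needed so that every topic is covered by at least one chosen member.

12

M3, M4 cover every topic at stipend 2 + 10 = 12.
Any cover uses at least 2 members; among all covering selections none totals below 12.
Greedy by coverage-per-stipend would pick M3, M6, M4 for 14 — worse than the optimum 12.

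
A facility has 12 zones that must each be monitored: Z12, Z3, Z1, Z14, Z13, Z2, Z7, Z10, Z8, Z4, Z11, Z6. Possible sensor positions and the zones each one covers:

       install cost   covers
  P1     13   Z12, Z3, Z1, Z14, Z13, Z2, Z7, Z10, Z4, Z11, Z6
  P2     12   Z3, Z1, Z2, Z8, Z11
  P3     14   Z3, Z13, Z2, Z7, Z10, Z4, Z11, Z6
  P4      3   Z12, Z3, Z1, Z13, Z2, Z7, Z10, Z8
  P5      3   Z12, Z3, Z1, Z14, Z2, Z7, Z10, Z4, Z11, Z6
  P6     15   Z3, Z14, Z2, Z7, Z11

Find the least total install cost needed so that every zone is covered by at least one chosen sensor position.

6

P4, P5 cover every zone at install cost 3 + 3 = 6.
Any cover uses at least 2 sensor positions; among all covering selections none totals below 6.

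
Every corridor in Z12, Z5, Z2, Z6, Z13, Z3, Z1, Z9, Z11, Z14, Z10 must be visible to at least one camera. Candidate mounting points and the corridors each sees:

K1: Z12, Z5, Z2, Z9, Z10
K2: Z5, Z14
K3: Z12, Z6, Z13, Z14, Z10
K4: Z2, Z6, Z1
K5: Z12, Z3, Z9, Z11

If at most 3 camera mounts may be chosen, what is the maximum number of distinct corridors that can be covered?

Choosing K1, K3, K5 covers {Z12, Z5, Z2, Z6, Z13, Z3, Z9, Z11, Z14, Z10} — 10 corridors.
No choice of 3 camera mounts does better; here Z1 is left uncovered.

10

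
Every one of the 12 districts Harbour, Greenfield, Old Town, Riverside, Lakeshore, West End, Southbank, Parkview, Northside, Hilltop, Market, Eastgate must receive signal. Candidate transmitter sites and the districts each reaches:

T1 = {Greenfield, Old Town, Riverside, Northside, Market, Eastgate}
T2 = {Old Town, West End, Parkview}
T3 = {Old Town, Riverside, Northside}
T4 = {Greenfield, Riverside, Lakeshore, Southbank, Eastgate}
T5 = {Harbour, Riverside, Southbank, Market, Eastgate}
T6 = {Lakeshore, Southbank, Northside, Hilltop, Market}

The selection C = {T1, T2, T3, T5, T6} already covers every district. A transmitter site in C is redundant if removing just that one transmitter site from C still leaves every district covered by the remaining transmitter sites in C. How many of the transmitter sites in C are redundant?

1

Drop T1: Greenfield uncovered — not redundant.
Drop T2: West End, Parkview uncovered — not redundant.
Drop T3: the rest still cover every district — redundant.
Drop T5: Harbour uncovered — not redundant.
Drop T6: Lakeshore, Hilltop uncovered — not redundant.
1 redundant: T3.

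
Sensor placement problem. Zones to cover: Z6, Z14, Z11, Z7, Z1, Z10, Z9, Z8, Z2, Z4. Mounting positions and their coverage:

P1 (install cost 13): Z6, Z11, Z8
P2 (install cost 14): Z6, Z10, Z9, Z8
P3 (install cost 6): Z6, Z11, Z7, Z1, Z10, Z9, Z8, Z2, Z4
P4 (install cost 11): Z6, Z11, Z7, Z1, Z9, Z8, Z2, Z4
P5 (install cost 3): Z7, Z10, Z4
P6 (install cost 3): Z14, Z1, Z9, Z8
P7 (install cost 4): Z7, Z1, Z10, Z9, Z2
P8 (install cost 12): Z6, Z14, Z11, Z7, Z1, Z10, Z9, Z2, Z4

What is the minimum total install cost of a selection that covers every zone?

P3, P6 cover every zone at install cost 6 + 3 = 9.
Any cover uses at least 2 sensor positions; among all covering selections none totals below 9.

9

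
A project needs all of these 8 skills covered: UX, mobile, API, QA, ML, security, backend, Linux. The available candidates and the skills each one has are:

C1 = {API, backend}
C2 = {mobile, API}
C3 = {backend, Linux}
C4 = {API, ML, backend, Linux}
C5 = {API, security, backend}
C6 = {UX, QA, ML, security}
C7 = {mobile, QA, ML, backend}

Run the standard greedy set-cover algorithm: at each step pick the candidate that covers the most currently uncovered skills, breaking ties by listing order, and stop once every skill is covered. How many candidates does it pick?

3

Pick 1: C4 covers 4 new skills (API, ML, backend, Linux).
Pick 2: C6 covers 3 new skills (UX, QA, security).
Pick 3: C2 covers 1 new skills (mobile).
Greedy uses 3 candidates.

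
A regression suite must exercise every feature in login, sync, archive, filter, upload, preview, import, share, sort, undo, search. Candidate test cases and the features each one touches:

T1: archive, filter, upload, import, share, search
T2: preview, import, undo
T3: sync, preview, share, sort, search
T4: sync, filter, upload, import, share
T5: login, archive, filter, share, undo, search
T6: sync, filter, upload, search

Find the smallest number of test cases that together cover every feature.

T1, T3, T5 together cover {login, sync, archive, filter, upload, preview, import, share, sort, undo, search} — every feature.
No 2 of the 6 test cases cover everything (all 15 pairs fall short), so 3 is minimum.

3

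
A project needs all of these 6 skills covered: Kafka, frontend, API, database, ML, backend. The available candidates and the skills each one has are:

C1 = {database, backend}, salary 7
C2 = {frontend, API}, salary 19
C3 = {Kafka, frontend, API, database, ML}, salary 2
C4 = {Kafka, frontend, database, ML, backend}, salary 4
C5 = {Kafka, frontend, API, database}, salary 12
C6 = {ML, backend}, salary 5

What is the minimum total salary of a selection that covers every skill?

C3, C4 cover every skill at salary 2 + 4 = 6.
Any cover uses at least 2 candidates; among all covering selections none totals below 6.

6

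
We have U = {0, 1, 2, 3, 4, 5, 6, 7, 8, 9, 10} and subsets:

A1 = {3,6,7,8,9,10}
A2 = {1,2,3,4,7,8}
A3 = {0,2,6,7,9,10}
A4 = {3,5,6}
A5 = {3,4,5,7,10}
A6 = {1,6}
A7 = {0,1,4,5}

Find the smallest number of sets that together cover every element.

A1, A2, A7 together cover {0, 1, 2, 3, 4, 5, 6, 7, 8, 9, 10} — every element.
No 2 of the 7 sets cover everything (all 21 pairs fall short), so 3 is minimum.

3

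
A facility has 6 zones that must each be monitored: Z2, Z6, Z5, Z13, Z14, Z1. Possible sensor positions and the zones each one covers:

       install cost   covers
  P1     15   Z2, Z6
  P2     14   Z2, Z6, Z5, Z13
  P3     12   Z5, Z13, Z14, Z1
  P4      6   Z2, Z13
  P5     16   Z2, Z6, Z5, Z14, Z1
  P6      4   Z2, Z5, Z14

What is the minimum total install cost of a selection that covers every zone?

P4, P5 cover every zone at install cost 6 + 16 = 22.
Any cover uses at least 2 sensor positions; among all covering selections none totals below 22.
Greedy by coverage-per-install cost would pick P6, P3, P2 for 30 — worse than the optimum 22.

22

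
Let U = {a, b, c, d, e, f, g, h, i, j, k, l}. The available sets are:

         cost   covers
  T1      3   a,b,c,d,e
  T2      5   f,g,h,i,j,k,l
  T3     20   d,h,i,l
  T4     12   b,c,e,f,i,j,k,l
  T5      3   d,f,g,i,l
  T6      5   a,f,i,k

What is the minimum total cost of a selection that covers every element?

T1, T2 cover every element at cost 3 + 5 = 8.
Any cover uses at least 2 sets; among all covering selections none totals below 8.

8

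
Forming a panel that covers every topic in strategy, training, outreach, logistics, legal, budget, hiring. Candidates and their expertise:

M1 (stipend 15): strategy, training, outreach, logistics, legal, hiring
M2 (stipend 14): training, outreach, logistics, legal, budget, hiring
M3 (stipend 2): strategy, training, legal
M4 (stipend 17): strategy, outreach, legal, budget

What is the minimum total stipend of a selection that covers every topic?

16

M2, M3 cover every topic at stipend 14 + 2 = 16.
Any cover uses at least 2 members; among all covering selections none totals below 16.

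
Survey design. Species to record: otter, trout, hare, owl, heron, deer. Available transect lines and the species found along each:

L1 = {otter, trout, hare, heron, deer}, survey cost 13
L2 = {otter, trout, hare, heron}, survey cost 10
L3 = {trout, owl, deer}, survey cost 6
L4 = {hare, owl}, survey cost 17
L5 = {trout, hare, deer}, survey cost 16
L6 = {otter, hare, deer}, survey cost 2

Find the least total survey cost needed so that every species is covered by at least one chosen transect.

16

L2, L3 cover every species at survey cost 10 + 6 = 16.
Any cover uses at least 2 transects; among all covering selections none totals below 16.
Greedy by coverage-per-survey cost would pick L6, L3, L2 for 18 — worse than the optimum 16.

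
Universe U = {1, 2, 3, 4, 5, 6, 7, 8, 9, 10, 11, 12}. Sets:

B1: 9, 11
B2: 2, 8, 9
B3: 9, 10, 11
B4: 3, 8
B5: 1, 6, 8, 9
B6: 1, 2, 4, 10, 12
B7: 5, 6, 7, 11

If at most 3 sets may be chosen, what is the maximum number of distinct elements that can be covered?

Choosing B2, B6, B7 covers {1, 2, 4, 5, 6, 7, 8, 9, 10, 11, 12} — 11 elements.
No choice of 3 sets does better; here 3 is left uncovered.

11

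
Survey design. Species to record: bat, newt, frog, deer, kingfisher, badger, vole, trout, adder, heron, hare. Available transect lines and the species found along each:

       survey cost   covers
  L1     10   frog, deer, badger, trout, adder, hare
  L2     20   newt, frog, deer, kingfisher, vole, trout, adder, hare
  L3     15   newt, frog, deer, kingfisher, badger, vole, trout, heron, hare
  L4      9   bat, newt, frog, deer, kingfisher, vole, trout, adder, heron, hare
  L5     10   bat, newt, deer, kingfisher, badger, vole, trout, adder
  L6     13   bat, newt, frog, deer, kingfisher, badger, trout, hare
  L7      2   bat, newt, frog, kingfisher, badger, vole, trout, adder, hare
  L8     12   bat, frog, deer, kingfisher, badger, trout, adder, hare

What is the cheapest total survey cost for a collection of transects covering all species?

L4, L7 cover every species at survey cost 9 + 2 = 11.
Any cover uses at least 2 transects; among all covering selections none totals below 11.

11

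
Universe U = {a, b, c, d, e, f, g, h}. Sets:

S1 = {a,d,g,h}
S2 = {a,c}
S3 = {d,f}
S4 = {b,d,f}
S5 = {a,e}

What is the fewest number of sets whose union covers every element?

4

S1, S2, S4, S5 together cover {a, b, c, d, e, f, g, h} — every element.
No 3 of the 5 sets cover everything (all 10 triples fall short), so 4 is minimum.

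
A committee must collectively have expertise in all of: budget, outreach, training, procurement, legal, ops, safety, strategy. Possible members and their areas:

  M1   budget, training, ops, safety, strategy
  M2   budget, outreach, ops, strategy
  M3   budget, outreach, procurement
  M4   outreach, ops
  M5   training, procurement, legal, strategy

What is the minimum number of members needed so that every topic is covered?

3

M1, M2, M5 together cover {budget, outreach, training, procurement, legal, ops, safety, strategy} — every topic.
No 2 of the 5 members cover everything (all 10 pairs fall short), so 3 is minimum.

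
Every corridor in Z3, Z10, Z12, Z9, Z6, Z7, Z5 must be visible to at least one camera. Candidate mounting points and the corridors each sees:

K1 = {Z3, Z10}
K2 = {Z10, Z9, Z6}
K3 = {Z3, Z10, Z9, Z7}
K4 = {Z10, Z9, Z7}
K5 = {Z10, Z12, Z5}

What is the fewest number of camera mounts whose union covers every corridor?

K2, K3, K5 together cover {Z3, Z10, Z12, Z9, Z6, Z7, Z5} — every corridor.
No 2 of the 5 camera mounts cover everything (all 10 pairs fall short), so 3 is minimum.

3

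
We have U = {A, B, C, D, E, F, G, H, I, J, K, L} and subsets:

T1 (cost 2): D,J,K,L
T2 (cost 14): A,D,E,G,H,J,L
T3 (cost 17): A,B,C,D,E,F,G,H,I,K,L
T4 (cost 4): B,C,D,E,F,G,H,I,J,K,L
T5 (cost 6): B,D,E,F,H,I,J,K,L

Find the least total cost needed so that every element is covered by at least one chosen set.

T2, T4 cover every element at cost 14 + 4 = 18.
Any cover uses at least 2 sets; among all covering selections none totals below 18.

18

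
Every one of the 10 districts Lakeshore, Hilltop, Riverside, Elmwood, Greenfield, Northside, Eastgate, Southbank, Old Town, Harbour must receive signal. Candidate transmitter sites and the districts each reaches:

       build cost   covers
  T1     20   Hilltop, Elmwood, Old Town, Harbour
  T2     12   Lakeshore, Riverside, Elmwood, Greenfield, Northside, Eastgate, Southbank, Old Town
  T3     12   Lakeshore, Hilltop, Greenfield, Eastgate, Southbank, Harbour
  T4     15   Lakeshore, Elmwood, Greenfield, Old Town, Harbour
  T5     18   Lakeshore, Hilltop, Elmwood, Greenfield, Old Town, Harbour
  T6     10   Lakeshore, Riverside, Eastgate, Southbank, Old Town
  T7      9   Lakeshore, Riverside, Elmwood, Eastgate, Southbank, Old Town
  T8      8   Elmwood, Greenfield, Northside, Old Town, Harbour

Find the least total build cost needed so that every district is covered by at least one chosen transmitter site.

T2, T3 cover every district at build cost 12 + 12 = 24.
Any cover uses at least 2 transmitter sites; among all covering selections none totals below 24.

24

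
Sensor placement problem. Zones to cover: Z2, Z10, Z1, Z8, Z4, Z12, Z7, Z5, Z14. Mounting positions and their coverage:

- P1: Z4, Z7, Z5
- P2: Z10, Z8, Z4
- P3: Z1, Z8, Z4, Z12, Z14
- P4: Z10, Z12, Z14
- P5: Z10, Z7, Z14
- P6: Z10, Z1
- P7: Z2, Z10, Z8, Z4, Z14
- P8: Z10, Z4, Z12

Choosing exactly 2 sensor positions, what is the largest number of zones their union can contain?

7

Choosing P1, P3 covers {Z1, Z8, Z4, Z12, Z7, Z5, Z14} — 7 zones.
No choice of 2 sensor positions does better; here Z2, Z10 are left uncovered.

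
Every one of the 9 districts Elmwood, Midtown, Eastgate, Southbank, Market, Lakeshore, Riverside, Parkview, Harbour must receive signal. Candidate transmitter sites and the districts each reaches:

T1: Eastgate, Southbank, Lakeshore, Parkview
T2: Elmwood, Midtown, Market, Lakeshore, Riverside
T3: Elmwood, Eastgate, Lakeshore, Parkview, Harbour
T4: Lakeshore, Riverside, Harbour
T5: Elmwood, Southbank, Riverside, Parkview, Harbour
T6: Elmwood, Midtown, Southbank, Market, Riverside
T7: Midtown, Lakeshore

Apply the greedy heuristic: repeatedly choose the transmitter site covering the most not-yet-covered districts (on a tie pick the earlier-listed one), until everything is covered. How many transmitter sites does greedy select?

Pick 1: T2 covers 5 new districts (Elmwood, Midtown, Market, Lakeshore, Riverside).
Pick 2: T1 covers 3 new districts (Eastgate, Southbank, Parkview).
Pick 3: T3 covers 1 new districts (Harbour).
Greedy uses 3 transmitter sites. (The true minimum is 2.)

3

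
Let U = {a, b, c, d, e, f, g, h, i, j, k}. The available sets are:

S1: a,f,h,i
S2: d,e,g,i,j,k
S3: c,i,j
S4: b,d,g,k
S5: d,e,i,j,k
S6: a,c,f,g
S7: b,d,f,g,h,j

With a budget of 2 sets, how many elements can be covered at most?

Choosing S1, S2 covers {a, d, e, f, g, h, i, j, k} — 9 elements.
No choice of 2 sets does better; here b, c are left uncovered.

9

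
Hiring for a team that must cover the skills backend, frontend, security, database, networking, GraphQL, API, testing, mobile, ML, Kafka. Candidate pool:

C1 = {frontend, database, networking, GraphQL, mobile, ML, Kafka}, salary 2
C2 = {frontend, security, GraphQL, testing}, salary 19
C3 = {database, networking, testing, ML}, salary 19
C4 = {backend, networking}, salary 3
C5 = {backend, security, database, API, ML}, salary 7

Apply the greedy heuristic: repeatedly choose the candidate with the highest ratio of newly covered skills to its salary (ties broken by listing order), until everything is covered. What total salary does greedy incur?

Pick 1: C1 adds 7 new (frontend, database, networking, GraphQL, mobile, ML, Kafka) at salary 2 (ratio 7/2).
Pick 2: C5 adds 3 new (backend, security, API) at salary 7 (ratio 3/7).
Pick 3: C2 adds 1 new (testing) at salary 19 (ratio 1/19).
Greedy total salary: 2 + 7 + 19 = 28.

28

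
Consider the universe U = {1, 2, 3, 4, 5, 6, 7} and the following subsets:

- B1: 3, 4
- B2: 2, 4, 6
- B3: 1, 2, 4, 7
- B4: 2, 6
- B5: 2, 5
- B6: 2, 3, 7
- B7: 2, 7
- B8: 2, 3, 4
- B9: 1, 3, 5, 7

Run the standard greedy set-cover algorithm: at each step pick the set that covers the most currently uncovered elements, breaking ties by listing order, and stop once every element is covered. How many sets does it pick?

Pick 1: B3 covers 4 new elements (1, 2, 4, 7).
Pick 2: B9 covers 2 new elements (3, 5).
Pick 3: B2 covers 1 new elements (6).
Greedy uses 3 sets. (The true minimum is 2.)

3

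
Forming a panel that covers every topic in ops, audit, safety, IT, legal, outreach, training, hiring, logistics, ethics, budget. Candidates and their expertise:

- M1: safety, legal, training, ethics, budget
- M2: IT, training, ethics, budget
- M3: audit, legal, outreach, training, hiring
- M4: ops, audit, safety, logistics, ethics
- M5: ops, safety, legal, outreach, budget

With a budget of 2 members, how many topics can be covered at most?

Choosing M3, M4 covers {ops, audit, safety, legal, outreach, training, hiring, logistics, ethics} — 9 topics.
No choice of 2 members does better; here IT, budget are left uncovered.

9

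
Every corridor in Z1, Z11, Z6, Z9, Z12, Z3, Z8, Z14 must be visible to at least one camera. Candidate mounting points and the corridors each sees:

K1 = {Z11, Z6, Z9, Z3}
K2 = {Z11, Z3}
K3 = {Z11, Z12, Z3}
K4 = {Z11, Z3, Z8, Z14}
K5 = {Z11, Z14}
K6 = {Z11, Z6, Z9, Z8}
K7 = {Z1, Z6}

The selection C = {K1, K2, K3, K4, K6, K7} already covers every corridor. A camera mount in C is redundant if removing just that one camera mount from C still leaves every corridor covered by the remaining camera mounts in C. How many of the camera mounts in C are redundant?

Drop K1: the rest still cover every corridor — redundant.
Drop K2: the rest still cover every corridor — redundant.
Drop K3: Z12 uncovered — not redundant.
Drop K4: Z14 uncovered — not redundant.
Drop K6: the rest still cover every corridor — redundant.
Drop K7: Z1 uncovered — not redundant.
3 redundant: K1, K2, K6.

3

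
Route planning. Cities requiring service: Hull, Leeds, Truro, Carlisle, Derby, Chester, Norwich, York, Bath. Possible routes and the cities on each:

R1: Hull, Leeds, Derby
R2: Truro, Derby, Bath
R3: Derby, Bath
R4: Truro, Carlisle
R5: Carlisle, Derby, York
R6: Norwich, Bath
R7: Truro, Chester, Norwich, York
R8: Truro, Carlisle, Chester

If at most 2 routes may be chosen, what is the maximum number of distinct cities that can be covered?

7

Choosing R1, R7 covers {Hull, Leeds, Truro, Derby, Chester, Norwich, York} — 7 cities.
No choice of 2 routes does better; here Carlisle, Bath are left uncovered.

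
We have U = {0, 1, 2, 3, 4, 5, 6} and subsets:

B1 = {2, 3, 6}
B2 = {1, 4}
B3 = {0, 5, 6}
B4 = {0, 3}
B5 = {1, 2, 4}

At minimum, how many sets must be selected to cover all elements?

3

B1, B2, B3 together cover {0, 1, 2, 3, 4, 5, 6} — every element.
No 2 of the 5 sets cover everything (all 10 pairs fall short), so 3 is minimum.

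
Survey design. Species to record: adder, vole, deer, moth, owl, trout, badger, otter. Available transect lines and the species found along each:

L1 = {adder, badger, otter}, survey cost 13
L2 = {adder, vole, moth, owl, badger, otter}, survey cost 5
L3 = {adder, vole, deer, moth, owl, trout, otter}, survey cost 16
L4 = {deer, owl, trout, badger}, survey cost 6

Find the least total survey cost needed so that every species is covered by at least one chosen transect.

L2, L4 cover every species at survey cost 5 + 6 = 11.
Any cover uses at least 2 transects; among all covering selections none totals below 11.

11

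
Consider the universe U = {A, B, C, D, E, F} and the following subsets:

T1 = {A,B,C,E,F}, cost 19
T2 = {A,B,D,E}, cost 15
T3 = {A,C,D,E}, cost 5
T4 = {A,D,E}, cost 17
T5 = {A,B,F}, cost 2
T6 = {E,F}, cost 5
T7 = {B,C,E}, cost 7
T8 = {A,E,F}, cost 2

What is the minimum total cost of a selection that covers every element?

7

T3, T5 cover every element at cost 5 + 2 = 7.
Any cover uses at least 2 sets; among all covering selections none totals below 7.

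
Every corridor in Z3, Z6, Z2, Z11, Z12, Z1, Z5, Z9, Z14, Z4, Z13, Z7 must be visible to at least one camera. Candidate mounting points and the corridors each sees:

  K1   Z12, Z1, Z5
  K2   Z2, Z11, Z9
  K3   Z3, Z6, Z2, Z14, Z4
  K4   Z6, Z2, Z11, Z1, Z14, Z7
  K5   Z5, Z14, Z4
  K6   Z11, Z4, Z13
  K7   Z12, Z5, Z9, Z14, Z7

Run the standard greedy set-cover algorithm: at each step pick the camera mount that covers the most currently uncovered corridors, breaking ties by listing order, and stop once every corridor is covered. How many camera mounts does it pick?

Pick 1: K4 covers 6 new corridors (Z6, Z2, Z11, Z1, Z14, Z7).
Pick 2: K7 covers 3 new corridors (Z12, Z5, Z9).
Pick 3: K3 covers 2 new corridors (Z3, Z4).
Pick 4: K6 covers 1 new corridors (Z13).
Greedy uses 4 camera mounts.

4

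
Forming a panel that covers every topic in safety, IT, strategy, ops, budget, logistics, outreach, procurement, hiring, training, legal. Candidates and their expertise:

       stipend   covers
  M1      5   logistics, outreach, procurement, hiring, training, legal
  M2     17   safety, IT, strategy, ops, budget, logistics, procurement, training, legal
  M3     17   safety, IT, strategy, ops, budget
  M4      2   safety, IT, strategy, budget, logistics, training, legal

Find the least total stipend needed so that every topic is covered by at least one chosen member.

M1, M2 cover every topic at stipend 5 + 17 = 22.
Any cover uses at least 2 members; among all covering selections none totals below 22.
Greedy by coverage-per-stipend would pick M4, M1, M2 for 24 — worse than the optimum 22.

22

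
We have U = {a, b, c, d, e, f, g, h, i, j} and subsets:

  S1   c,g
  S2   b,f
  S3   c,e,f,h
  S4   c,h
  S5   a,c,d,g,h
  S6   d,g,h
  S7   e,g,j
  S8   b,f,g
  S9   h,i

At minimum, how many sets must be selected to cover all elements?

S2, S5, S7, S9 together cover {a, b, c, d, e, f, g, h, i, j} — every element.
No 3 of the 9 sets cover everything (all 84 triples fall short), so 4 is minimum.

4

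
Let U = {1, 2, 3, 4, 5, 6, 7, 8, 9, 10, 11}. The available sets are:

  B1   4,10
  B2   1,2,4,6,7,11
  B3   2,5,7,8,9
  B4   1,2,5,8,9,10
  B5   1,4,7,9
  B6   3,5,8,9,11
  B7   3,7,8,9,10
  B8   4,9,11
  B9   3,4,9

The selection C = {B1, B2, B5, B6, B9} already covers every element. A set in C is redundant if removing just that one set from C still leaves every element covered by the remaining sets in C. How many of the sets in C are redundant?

2

Drop B1: 10 uncovered — not redundant.
Drop B2: 2, 6 uncovered — not redundant.
Drop B5: the rest still cover every element — redundant.
Drop B6: 5, 8 uncovered — not redundant.
Drop B9: the rest still cover every element — redundant.
2 redundant: B5, B9.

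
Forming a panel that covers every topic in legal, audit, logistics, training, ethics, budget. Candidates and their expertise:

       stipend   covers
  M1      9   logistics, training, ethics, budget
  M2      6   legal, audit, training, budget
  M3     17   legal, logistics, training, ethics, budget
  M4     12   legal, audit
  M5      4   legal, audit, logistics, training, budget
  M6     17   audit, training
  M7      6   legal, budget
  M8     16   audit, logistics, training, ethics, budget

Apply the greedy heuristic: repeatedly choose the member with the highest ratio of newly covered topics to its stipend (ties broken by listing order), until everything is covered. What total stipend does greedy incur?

13

Pick 1: M5 adds 5 new (legal, audit, logistics, training, budget) at stipend 4 (ratio 5/4).
Pick 2: M1 adds 1 new (ethics) at stipend 9 (ratio 1/9).
Greedy total stipend: 4 + 9 = 13.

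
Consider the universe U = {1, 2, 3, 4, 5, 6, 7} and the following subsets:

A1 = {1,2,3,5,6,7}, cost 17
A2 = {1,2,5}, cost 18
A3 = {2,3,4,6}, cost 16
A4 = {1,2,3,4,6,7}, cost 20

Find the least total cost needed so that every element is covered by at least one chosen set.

A1, A3 cover every element at cost 17 + 16 = 33.
Any cover uses at least 2 sets; among all covering selections none totals below 33.

33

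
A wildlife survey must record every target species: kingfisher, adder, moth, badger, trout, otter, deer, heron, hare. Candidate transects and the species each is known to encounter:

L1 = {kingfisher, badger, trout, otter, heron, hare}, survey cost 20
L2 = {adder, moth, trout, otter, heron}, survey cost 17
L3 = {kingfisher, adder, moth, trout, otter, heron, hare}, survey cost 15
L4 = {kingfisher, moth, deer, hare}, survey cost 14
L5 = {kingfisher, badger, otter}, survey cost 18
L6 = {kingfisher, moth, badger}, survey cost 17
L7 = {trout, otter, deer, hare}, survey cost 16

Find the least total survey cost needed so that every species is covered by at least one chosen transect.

46

L3, L4, L6 cover every species at survey cost 15 + 14 + 17 = 46.
Any cover uses at least 3 transects; among all covering selections none totals below 46.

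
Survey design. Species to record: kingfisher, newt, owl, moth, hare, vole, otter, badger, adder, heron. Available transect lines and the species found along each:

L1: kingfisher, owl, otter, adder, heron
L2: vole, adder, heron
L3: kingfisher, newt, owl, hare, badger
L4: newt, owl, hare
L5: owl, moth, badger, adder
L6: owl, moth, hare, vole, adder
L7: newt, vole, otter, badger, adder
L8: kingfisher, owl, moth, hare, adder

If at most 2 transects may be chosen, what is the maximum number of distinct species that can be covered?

9

Choosing L7, L8 covers {kingfisher, newt, owl, moth, hare, vole, otter, badger, adder} — 9 species.
No choice of 2 transects does better; here heron is left uncovered.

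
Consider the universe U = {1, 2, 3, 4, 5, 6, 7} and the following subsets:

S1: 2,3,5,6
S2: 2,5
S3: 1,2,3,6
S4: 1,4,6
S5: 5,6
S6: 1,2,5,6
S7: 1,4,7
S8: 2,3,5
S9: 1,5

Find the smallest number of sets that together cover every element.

S1, S7 together cover {1, 2, 3, 4, 5, 6, 7} — every element.
No single set contains all 7 elements, so 2 is optimal.

2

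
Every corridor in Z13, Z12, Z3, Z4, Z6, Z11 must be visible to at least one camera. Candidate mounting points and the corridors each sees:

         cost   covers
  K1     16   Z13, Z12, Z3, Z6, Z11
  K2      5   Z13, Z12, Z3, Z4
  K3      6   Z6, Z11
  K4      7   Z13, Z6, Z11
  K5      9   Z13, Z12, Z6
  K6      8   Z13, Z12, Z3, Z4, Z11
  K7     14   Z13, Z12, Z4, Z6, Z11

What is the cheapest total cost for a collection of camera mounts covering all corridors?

11

K2, K3 cover every corridor at cost 5 + 6 = 11.
Any cover uses at least 2 camera mounts; among all covering selections none totals below 11.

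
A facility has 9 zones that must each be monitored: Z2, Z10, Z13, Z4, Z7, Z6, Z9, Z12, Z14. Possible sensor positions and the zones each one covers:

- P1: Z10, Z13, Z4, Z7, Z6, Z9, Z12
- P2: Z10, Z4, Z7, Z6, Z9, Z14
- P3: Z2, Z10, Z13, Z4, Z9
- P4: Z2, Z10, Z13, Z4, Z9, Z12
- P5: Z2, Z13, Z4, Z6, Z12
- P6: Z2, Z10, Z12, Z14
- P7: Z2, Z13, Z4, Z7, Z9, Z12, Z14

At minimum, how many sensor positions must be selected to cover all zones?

P1, P6 together cover {Z2, Z10, Z13, Z4, Z7, Z6, Z9, Z12, Z14} — every zone.
No single sensor position contains all 9 zones, so 2 is optimal.

2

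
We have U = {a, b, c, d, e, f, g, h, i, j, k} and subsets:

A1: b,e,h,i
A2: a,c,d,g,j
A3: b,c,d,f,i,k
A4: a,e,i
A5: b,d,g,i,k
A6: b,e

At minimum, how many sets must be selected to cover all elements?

A1, A2, A3 together cover {a, b, c, d, e, f, g, h, i, j, k} — every element.
No 2 of the 6 sets cover everything (all 15 pairs fall short), so 3 is minimum.

3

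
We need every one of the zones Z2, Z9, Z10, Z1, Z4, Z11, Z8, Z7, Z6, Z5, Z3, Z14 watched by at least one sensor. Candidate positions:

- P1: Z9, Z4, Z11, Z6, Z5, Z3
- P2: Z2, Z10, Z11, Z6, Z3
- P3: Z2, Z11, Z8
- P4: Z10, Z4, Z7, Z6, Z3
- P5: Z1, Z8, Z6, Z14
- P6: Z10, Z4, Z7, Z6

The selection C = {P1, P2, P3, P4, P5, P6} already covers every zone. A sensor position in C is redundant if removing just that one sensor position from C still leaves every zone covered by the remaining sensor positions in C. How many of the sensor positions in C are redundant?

Drop P1: Z9, Z5 uncovered — not redundant.
Drop P2: the rest still cover every zone — redundant.
Drop P3: the rest still cover every zone — redundant.
Drop P4: the rest still cover every zone — redundant.
Drop P5: Z1, Z14 uncovered — not redundant.
Drop P6: the rest still cover every zone — redundant.
4 redundant: P2, P3, P4, P6.

4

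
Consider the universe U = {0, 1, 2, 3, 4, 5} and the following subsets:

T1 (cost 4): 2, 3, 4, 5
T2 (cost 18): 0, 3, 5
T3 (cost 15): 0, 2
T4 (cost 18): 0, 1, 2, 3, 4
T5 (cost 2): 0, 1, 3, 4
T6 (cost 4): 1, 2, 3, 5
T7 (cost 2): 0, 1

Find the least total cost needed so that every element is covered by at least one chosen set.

6

T1, T5 cover every element at cost 4 + 2 = 6.
Any cover uses at least 2 sets; among all covering selections none totals below 6.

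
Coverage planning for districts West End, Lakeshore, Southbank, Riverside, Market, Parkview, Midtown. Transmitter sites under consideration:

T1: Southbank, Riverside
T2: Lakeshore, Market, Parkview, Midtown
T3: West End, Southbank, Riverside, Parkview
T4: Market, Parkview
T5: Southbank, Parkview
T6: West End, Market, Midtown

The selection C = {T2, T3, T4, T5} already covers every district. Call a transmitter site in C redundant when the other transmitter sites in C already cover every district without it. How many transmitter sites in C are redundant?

Drop T2: Lakeshore, Midtown uncovered — not redundant.
Drop T3: West End, Riverside uncovered — not redundant.
Drop T4: the rest still cover every district — redundant.
Drop T5: the rest still cover every district — redundant.
2 redundant: T4, T5.

2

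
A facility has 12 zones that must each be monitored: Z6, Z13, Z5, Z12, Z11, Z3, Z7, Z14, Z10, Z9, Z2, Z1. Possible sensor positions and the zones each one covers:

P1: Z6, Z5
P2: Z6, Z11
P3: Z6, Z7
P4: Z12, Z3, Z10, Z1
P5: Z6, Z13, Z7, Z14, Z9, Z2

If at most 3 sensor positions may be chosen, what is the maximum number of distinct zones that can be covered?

11

Choosing P1, P4, P5 covers {Z6, Z13, Z5, Z12, Z3, Z7, Z14, Z10, Z9, Z2, Z1} — 11 zones.
No choice of 3 sensor positions does better; here Z11 is left uncovered.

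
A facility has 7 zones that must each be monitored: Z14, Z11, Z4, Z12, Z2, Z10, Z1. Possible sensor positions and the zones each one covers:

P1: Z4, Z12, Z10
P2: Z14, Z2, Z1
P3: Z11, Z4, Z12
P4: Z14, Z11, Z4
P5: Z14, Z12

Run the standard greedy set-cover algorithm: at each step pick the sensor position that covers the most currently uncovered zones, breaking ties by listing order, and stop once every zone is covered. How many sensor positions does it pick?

Pick 1: P1 covers 3 new zones (Z4, Z12, Z10).
Pick 2: P2 covers 3 new zones (Z14, Z2, Z1).
Pick 3: P3 covers 1 new zones (Z11).
Greedy uses 3 sensor positions.

3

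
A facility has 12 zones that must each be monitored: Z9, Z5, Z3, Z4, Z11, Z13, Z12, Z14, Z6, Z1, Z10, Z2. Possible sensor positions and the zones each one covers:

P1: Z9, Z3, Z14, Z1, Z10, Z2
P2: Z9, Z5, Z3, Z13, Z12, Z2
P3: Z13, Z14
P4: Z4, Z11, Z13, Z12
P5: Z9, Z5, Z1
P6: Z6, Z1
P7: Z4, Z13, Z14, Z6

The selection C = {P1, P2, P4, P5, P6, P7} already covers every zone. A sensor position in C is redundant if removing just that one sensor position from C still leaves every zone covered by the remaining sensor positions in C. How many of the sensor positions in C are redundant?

Drop P1: Z10 uncovered — not redundant.
Drop P2: the rest still cover every zone — redundant.
Drop P4: Z11 uncovered — not redundant.
Drop P5: the rest still cover every zone — redundant.
Drop P6: the rest still cover every zone — redundant.
Drop P7: the rest still cover every zone — redundant.
4 redundant: P2, P5, P6, P7.

4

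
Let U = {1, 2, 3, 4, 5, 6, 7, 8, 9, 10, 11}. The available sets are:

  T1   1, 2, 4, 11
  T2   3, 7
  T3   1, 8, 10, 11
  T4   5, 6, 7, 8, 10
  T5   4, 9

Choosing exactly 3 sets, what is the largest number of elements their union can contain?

10

Choosing T1, T2, T4 covers {1, 2, 3, 4, 5, 6, 7, 8, 10, 11} — 10 elements.
No choice of 3 sets does better; here 9 is left uncovered.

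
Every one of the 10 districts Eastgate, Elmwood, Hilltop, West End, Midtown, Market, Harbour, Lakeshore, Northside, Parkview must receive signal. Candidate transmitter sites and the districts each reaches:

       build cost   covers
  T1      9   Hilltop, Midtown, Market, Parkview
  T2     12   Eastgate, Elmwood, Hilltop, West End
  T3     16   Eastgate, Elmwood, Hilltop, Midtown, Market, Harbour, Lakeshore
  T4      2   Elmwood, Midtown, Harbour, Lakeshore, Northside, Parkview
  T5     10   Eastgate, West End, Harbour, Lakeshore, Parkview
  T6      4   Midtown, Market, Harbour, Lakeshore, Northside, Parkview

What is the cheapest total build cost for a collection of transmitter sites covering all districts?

T2, T6 cover every district at build cost 12 + 4 = 16.
Any cover uses at least 2 transmitter sites; among all covering selections none totals below 16.
Greedy by coverage-per-build cost would pick T4, T2, T6 for 18 — worse than the optimum 16.

16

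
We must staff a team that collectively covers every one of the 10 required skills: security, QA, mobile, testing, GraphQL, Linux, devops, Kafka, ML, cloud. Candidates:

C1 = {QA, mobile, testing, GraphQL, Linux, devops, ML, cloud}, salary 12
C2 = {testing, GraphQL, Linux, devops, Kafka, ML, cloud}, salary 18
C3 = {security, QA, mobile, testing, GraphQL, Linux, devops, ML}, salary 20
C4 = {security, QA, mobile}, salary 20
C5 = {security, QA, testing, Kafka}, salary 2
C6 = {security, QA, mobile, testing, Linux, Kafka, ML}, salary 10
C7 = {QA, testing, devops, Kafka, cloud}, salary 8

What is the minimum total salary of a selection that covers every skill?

14

C1, C5 cover every skill at salary 12 + 2 = 14.
Any cover uses at least 2 candidates; among all covering selections none totals below 14.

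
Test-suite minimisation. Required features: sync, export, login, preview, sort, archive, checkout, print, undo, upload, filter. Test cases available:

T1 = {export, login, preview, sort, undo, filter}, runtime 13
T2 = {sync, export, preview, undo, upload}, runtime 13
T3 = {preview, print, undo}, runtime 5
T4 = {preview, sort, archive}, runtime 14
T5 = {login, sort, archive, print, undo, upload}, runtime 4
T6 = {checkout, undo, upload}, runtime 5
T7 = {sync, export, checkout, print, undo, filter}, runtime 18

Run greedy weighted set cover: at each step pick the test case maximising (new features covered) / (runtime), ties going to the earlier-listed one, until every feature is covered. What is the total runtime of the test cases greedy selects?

Pick 1: T5 adds 6 new (login, sort, archive, print, undo, upload) at runtime 4 (ratio 6/4).
Pick 2: T1 adds 3 new (export, preview, filter) at runtime 13 (ratio 3/13).
Pick 3: T6 adds 1 new (checkout) at runtime 5 (ratio 1/5).
Pick 4: T2 adds 1 new (sync) at runtime 13 (ratio 1/13).
Greedy total runtime: 4 + 13 + 5 + 13 = 35. (The true optimum is 27, so greedy overshoots here.)

35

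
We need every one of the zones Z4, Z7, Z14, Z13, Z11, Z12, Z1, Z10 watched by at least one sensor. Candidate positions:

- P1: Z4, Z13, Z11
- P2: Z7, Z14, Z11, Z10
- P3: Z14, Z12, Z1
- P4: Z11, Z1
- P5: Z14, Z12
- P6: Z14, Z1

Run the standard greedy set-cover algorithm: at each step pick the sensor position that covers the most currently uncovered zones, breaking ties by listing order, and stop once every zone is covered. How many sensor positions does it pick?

3

Pick 1: P2 covers 4 new zones (Z7, Z14, Z11, Z10).
Pick 2: P1 covers 2 new zones (Z4, Z13).
Pick 3: P3 covers 2 new zones (Z12, Z1).
Greedy uses 3 sensor positions.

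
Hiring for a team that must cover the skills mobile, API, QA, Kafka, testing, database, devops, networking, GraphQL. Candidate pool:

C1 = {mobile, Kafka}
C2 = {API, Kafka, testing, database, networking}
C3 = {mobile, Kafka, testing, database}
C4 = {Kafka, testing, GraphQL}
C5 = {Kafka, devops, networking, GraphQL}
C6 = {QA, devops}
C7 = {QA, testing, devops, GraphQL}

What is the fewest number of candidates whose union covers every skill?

C1, C2, C7 together cover {mobile, API, QA, Kafka, testing, database, devops, networking, GraphQL} — every skill.
No 2 of the 7 candidates cover everything (all 21 pairs fall short), so 3 is minimum.

3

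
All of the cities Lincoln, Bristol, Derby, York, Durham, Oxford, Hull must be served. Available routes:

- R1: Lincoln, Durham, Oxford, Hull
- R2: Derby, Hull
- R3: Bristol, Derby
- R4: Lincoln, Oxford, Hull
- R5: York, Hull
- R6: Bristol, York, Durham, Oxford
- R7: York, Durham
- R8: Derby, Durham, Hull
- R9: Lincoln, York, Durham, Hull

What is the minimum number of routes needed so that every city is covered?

R1, R2, R6 together cover {Lincoln, Bristol, Derby, York, Durham, Oxford, Hull} — every city.
No 2 of the 9 routes cover everything (all 36 pairs fall short), so 3 is minimum.

3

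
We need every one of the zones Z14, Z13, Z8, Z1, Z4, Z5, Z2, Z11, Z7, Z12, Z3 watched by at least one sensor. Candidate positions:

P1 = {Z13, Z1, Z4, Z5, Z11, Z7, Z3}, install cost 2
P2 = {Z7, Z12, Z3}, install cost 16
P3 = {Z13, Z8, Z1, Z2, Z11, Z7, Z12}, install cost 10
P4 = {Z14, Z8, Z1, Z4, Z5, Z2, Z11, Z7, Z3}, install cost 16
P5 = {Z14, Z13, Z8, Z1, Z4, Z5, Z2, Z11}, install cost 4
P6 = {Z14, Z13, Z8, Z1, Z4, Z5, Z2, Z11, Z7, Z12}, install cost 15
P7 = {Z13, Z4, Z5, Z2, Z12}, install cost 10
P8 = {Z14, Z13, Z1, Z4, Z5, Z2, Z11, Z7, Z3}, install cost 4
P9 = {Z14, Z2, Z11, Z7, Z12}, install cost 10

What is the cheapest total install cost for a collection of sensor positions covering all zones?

P3, P8 cover every zone at install cost 10 + 4 = 14.
Any cover uses at least 2 sensor positions; among all covering selections none totals below 14.

14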